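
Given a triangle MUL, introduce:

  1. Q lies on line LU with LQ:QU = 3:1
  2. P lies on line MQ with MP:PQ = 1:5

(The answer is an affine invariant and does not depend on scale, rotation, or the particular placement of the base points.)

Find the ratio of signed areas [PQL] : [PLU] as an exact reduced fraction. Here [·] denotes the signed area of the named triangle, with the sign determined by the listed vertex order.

Choose coordinates M = (0, 0), U = (1, 0), L = (0, 1).
1. Q lies on line LU with LQ:QU = 3:1 ⇒ Q = (3/4, 1/4)
2. P lies on line MQ with MP:PQ = 1:5 ⇒ P = (1/8, 1/24)
2·[PQL] = 5/8, 2·[PLU] = -5/6
[PQL]:[PLU] = 5/8:-5/6 = -3/4

[PQL]:[PLU] = -3/4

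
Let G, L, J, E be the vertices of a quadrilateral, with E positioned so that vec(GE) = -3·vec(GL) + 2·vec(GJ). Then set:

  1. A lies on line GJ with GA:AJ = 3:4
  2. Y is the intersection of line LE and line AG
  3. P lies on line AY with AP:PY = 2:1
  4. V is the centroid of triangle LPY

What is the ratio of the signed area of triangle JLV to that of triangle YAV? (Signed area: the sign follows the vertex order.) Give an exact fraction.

[JLV]:[YAV] = -43/3

Set G = (0, 0), L = (1, 0), J = (0, 1), E = (-3, 2); any affine frame gives the same invariant.
1. A lies on line GJ with GA:AJ = 3:4 ⇒ A = (0, 3/7)
2. Y is the intersection of line LE and line AG ⇒ Y = (0, 1/2)
3. P lies on line AY with AP:PY = 2:1 ⇒ P = (0, 10/21)
4. V is the centroid of triangle LPY ⇒ V = (1/3, 41/126)
2·[JLV] = -43/126, 2·[YAV] = 1/42
[JLV]:[YAV] = -43/126:1/42 = -43/3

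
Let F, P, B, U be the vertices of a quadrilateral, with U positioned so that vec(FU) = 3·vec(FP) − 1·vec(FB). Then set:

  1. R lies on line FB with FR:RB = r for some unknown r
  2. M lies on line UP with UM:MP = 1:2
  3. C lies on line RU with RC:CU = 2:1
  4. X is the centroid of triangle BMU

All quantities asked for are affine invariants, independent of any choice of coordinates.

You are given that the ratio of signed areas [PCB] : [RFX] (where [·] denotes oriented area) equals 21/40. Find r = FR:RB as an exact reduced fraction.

Choose coordinates F = (0, 0), P = (1, 0), B = (0, 1), U = (3, -1).
1. With FR:RB = r, write λ = r/(r+1) so R = F + λ·(B−F); R is affine-linear in λ
2. M lies on line UP with UM:MP = 1:2 ⇒ M = (7/3, -2/3)
3. C lies on line RU with RC:CU = 2:1 ⇒ C is an affine combination of earlier points and hence also affine-linear in λ
4. X is the centroid of triangle BMU ⇒ X = (16/9, -2/9)
Every point depending on R is an affine combination of R and λ-independent points, so each such coordinate is linear in λ; the λ² term in each signed area is a multiple of (B−F)×(B−F) = 0, so 2·[PCB] and 2·[RFX] are each linear in λ. Evaluating at λ=0 and λ=1:
  2·[PCB] = 1/3·λ + 1/3,   2·[RFX] = 16/9·λ
So [PCB]:[RFX] = (1/3·λ + 1/3) / (16/9·λ). Setting this equal to 21/40:
  1/3·λ + 1/3 = 21/40·(16/9·λ)  ⇒  λ = 5/9
Then r = λ/(1−λ) = (5/9)/(4/9) = 5/4. Check: with r = 5/4, R = (0, 5/9) and [PCB]:[RFX] = 21/40 as required.

r = 5/4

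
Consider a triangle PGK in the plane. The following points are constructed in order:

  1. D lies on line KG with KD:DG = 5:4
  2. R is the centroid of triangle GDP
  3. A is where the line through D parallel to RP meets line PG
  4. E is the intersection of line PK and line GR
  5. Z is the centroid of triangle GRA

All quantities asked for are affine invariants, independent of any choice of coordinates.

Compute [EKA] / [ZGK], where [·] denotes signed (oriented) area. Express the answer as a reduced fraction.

Set P = (0, 0), G = (1, 0), K = (0, 1); any affine frame gives the same invariant.
1. D lies on line KG with KD:DG = 5:4 ⇒ D = (5/9, 4/9)
2. R is the centroid of triangle GDP ⇒ R = (14/27, 4/27)
3. A is where the line through D parallel to RP meets line PG ⇒ A = (-1, 0)
4. E is the intersection of line PK and line GR ⇒ E = (0, 4/13)
5. Z is the centroid of triangle GRA ⇒ Z = (14/81, 4/81)
2·[EKA] = 9/13, 2·[ZGK] = 7/9
[EKA]:[ZGK] = 9/13:7/9 = 81/91

[EKA]:[ZGK] = 81/91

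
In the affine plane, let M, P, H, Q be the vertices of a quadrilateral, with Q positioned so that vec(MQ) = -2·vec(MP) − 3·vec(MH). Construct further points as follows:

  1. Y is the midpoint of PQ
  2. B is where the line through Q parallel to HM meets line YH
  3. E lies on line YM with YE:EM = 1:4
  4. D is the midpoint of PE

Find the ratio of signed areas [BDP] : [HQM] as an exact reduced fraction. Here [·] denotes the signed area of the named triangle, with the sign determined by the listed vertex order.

Choose coordinates M = (0, 0), P = (1, 0), H = (0, 1), Q = (-2, -3).
1. Y is the midpoint of PQ ⇒ Y = (-1/2, -3/2)
2. B is where the line through Q parallel to HM meets line YH ⇒ B = (-2, -9)
3. E lies on line YM with YE:EM = 1:4 ⇒ E = (-2/5, -6/5)
4. D is the midpoint of PE ⇒ D = (3/10, -3/5)
2·[BDP] = -9/2, 2·[HQM] = 2
[BDP]:[HQM] = -9/2:2 = -9/4

[BDP]:[HQM] = -9/4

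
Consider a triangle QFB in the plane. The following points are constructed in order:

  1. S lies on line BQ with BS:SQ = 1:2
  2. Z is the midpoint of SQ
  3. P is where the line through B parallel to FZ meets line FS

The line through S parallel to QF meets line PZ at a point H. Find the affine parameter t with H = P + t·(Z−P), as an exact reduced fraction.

Assign Q = (0, 0), F = (1, 0), B = (0, 1) — the answer is frame-independent, so this choice is without loss of generality.
1. S lies on line BQ with BS:SQ = 1:2 ⇒ S = (0, 2/3)
2. Z is the midpoint of SQ ⇒ Z = (0, 1/3)
3. P is where the line through B parallel to FZ meets line FS ⇒ P = (-1, 4/3)
through S parallel to QF: direction (1, 0); meets PZ at H = (-1/3, 2/3)
H = P + t·(Z−P) with t = 2/3

t = 2/3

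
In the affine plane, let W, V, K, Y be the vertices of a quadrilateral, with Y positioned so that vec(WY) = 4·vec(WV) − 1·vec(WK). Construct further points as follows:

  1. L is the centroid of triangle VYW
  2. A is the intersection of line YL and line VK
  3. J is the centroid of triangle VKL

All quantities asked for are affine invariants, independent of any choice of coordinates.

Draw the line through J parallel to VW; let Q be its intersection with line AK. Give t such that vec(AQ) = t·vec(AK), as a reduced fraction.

t = 19/54

Work in coordinates with W = (0, 0), V = (1, 0), K = (0, 1), Y = (4, -1).
1. L is the centroid of triangle VYW ⇒ L = (5/3, -1/3)
2. A is the intersection of line YL and line VK ⇒ A = (6/5, -1/5)
3. J is the centroid of triangle VKL ⇒ J = (8/9, 2/9)
through J parallel to VW: direction (-1, 0); meets AK at Q = (7/9, 2/9)
Q = A + t·(K−A) with t = 19/54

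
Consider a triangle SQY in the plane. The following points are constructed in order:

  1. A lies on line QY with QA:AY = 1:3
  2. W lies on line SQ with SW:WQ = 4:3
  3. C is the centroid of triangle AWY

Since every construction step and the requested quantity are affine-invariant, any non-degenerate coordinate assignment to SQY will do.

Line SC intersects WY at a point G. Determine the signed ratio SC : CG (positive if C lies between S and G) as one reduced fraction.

Work in coordinates with S = (0, 0), Q = (1, 0), Y = (0, 1).
1. A lies on line QY with QA:AY = 1:3 ⇒ A = (3/4, 1/4)
2. W lies on line SQ with SW:WQ = 4:3 ⇒ W = (4/7, 0)
3. C is the centroid of triangle AWY ⇒ C = (37/84, 5/12)
line SC meets WY at G = (148/399, 20/57)
C = S + t·(G−S) with t = 19/16, so SC:CG = 19/16:-3/16

SC:CG = -19/3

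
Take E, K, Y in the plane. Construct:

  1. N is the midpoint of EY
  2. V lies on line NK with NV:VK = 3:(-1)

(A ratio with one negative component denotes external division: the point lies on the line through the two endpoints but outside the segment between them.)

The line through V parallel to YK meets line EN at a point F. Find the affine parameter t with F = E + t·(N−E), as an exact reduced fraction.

t = 5/2

Work in coordinates with E = (0, 0), K = (1, 0), Y = (0, 1).
1. N is the midpoint of EY ⇒ N = (0, 1/2)
2. V lies on line NK with NV:VK = 3:(-1) ⇒ V = (3/2, -1/4)
through V parallel to YK: direction (1, -1); meets EN at F = (0, 5/4)
F = E + t·(N−E) with t = 5/2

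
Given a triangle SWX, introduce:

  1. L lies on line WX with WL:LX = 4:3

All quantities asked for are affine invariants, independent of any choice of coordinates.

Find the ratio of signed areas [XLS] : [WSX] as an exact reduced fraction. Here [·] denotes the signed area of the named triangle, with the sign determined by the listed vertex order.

[XLS]:[WSX] = 3/7

Set S = (0, 0), W = (1, 0), X = (0, 1); any affine frame gives the same invariant.
1. L lies on line WX with WL:LX = 4:3 ⇒ L = (3/7, 4/7)
2·[XLS] = -3/7, 2·[WSX] = -1
[XLS]:[WSX] = -3/7:-1 = 3/7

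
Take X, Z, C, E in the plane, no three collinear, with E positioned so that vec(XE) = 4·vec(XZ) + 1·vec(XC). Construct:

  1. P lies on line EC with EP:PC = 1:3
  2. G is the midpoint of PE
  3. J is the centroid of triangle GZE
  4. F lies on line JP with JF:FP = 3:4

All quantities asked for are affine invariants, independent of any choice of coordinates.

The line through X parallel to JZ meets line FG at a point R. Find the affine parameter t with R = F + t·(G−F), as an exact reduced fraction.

Set X = (0, 0), Z = (1, 0), C = (0, 1), E = (4, 1); any affine frame gives the same invariant.
1. P lies on line EC with EP:PC = 1:3 ⇒ P = (3, 1)
2. G is the midpoint of PE ⇒ G = (7/2, 1)
3. J is the centroid of triangle GZE ⇒ J = (17/6, 2/3)
4. F lies on line JP with JF:FP = 3:4 ⇒ F = (61/21, 17/21)
through X parallel to JZ: direction (-11/6, -2/3); meets FG at R = (-11/4, -1)
R = F + t·(G−F) with t = -19/2

t = -19/2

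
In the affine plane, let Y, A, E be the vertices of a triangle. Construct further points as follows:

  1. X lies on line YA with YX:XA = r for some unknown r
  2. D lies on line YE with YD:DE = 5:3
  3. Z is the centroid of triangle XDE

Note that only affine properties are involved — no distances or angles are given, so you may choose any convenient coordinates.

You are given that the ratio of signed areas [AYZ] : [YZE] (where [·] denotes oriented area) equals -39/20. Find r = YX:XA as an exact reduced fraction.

r = 5

Work in coordinates with Y = (0, 0), A = (1, 0), E = (0, 1).
1. With YX:XA = r, write λ = r/(r+1) so X = Y + λ·(A−Y); X is affine-linear in λ
2. D lies on line YE with YD:DE = 5:3 ⇒ D = (0, 5/8)
3. Z is the centroid of triangle XDE ⇒ Z is an affine combination of earlier points and hence also affine-linear in λ
Every point depending on X is an affine combination of X and λ-independent points, so each such coordinate is linear in λ; the λ² term in each signed area is a multiple of (A−Y)×(A−Y) = 0, so 2·[AYZ] and 2·[YZE] are each linear in λ. Evaluating at λ=0 and λ=1:
  2·[AYZ] = -13/24,   2·[YZE] = 1/3·λ
So [AYZ]:[YZE] = (-13/24) / (1/3·λ). Setting this equal to -39/20:
  -13/24 = -39/20·(1/3·λ)  ⇒  λ = 5/6
Then r = λ/(1−λ) = (5/6)/(1/6) = 5. Check: with r = 5, X = (5/6, 0) and [AYZ]:[YZE] = -39/20 as required.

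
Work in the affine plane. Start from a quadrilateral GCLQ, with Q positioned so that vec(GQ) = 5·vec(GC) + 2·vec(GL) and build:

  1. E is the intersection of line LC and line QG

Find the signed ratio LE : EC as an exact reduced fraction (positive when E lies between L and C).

LE:EC = 5/2

Set G = (0, 0), C = (1, 0), L = (0, 1), Q = (5, 2); any affine frame gives the same invariant.
1. E is the intersection of line LC and line QG ⇒ E = (5/7, 2/7)
E = L + t·(C−L) with t = 5/7, so LE:EC = t:(1−t) = 5/7:2/7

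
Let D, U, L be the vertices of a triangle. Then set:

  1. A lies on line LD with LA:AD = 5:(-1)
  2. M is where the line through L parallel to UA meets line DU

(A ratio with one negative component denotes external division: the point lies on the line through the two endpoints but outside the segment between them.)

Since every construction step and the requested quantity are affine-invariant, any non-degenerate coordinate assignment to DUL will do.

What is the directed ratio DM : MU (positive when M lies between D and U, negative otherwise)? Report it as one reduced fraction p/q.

Assign D = (0, 0), U = (1, 0), L = (0, 1) — the answer is frame-independent, so this choice is without loss of generality.
1. A lies on line LD with LA:AD = 5:(-1) ⇒ A = (0, -1/4)
2. M is where the line through L parallel to UA meets line DU ⇒ M = (-4, 0)
M = D + t·(U−D) with t = -4, so DM:MU = t:(1−t) = -4:5

DM:MU = -4/5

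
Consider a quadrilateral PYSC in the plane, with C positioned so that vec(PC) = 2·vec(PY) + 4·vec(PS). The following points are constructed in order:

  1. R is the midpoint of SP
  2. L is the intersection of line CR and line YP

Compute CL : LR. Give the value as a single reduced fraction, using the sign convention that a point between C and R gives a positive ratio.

Assign P = (0, 0), Y = (1, 0), S = (0, 1), C = (2, 4) — the answer is frame-independent, so this choice is without loss of generality.
1. R is the midpoint of SP ⇒ R = (0, 1/2)
2. L is the intersection of line CR and line YP ⇒ L = (-2/7, 0)
L = C + t·(R−C) with t = 8/7, so CL:LR = t:(1−t) = 8/7:-1/7

CL:LR = -8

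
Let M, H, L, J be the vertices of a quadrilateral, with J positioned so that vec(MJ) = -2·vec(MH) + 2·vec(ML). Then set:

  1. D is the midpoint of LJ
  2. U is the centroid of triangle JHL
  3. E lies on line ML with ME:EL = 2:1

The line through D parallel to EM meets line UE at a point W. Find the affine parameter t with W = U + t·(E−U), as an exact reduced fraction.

Assign M = (0, 0), H = (1, 0), L = (0, 1), J = (-2, 2) — the answer is frame-independent, so this choice is without loss of generality.
1. D is the midpoint of LJ ⇒ D = (-1, 3/2)
2. U is the centroid of triangle JHL ⇒ U = (-1/3, 1)
3. E lies on line ML with ME:EL = 2:1 ⇒ E = (0, 2/3)
through D parallel to EM: direction (0, -2/3); meets UE at W = (-1, 5/3)
W = U + t·(E−U) with t = -2

t = -2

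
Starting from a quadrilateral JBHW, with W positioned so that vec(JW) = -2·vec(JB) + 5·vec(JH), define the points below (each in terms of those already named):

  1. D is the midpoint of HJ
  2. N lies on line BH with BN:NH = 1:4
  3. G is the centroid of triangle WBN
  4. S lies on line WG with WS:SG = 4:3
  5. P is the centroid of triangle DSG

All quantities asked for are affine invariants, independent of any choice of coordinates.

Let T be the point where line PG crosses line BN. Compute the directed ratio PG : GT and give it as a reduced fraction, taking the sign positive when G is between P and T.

PG:GT = -25/84

Choose coordinates J = (0, 0), B = (1, 0), H = (0, 1), W = (-2, 5).
1. D is the midpoint of HJ ⇒ D = (0, 1/2)
2. N lies on line BH with BN:NH = 1:4 ⇒ N = (4/5, 1/5)
3. G is the centroid of triangle WBN ⇒ G = (-1/15, 26/15)
4. S lies on line WG with WS:SG = 4:3 ⇒ S = (-94/105, 47/15)
5. P is the centroid of triangle DSG ⇒ P = (-101/315, 161/90)
line PG meets BN at T = (-23/25, 48/25)
G = P + t·(T−P) with t = -25/59, so PG:GT = -25/59:84/59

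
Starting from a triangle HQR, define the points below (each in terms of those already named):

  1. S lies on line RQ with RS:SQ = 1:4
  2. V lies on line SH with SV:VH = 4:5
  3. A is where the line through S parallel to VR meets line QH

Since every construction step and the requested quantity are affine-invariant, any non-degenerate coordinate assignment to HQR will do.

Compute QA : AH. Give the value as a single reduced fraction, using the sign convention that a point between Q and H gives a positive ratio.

Assign H = (0, 0), Q = (1, 0), R = (0, 1) — the answer is frame-independent, so this choice is without loss of generality.
1. S lies on line RQ with RS:SQ = 1:4 ⇒ S = (1/5, 4/5)
2. V lies on line SH with SV:VH = 4:5 ⇒ V = (1/9, 4/9)
3. A is where the line through S parallel to VR meets line QH ⇒ A = (9/25, 0)
A = Q + t·(H−Q) with t = 16/25, so QA:AH = t:(1−t) = 16/25:9/25

QA:AH = 16/9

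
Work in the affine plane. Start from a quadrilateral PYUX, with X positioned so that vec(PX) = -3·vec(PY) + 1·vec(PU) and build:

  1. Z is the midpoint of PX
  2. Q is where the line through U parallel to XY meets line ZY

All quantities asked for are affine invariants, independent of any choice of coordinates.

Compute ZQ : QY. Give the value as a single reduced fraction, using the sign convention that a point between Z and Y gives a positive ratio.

ZQ:QY = -7/6

Assign P = (0, 0), Y = (1, 0), U = (0, 1), X = (-3, 1) — the answer is frame-independent, so this choice is without loss of generality.
1. Z is the midpoint of PX ⇒ Z = (-3/2, 1/2)
2. Q is where the line through U parallel to XY meets line ZY ⇒ Q = (16, -3)
Q = Z + t·(Y−Z) with t = 7, so ZQ:QY = t:(1−t) = 7:-6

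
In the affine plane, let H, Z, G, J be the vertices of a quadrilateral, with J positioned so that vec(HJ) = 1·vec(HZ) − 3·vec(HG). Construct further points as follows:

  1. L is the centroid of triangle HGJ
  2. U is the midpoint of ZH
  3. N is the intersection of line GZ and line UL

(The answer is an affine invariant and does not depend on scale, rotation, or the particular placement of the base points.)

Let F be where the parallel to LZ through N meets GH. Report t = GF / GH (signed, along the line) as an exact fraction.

t = 6/5

Set H = (0, 0), Z = (1, 0), G = (0, 1), J = (1, -3); any affine frame gives the same invariant.
1. L is the centroid of triangle HGJ ⇒ L = (1/3, -2/3)
2. U is the midpoint of ZH ⇒ U = (1/2, 0)
3. N is the intersection of line GZ and line UL ⇒ N = (3/5, 2/5)
through N parallel to LZ: direction (2/3, 2/3); meets GH at F = (0, -1/5)
F = G + t·(H−G) with t = 6/5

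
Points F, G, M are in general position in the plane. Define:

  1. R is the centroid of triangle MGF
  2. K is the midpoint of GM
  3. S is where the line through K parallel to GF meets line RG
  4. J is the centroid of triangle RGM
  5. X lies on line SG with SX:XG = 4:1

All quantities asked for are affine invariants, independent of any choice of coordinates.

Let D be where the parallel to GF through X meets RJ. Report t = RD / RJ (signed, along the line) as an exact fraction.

Assign F = (0, 0), G = (1, 0), M = (0, 1) — the answer is frame-independent, so this choice is without loss of generality.
1. R is the centroid of triangle MGF ⇒ R = (1/3, 1/3)
2. K is the midpoint of GM ⇒ K = (1/2, 1/2)
3. S is where the line through K parallel to GF meets line RG ⇒ S = (0, 1/2)
4. J is the centroid of triangle RGM ⇒ J = (4/9, 4/9)
5. X lies on line SG with SX:XG = 4:1 ⇒ X = (4/5, 1/10)
through X parallel to GF: direction (-1, 0); meets RJ at D = (1/10, 1/10)
D = R + t·(J−R) with t = -21/10

t = -21/10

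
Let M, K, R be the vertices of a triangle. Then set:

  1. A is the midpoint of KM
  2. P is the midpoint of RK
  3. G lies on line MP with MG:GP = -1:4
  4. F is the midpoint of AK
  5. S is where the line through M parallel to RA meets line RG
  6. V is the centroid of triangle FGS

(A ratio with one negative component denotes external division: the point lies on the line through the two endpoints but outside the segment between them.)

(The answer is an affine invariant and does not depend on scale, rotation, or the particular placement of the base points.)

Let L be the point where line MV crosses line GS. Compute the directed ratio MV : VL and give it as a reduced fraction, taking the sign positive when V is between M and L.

MV:VL = -13/25

Work in coordinates with M = (0, 0), K = (1, 0), R = (0, 1).
1. A is the midpoint of KM ⇒ A = (1/2, 0)
2. P is the midpoint of RK ⇒ P = (1/2, 1/2)
3. G lies on line MP with MG:GP = -1:4 ⇒ G = (-1/6, -1/6)
4. F is the midpoint of AK ⇒ F = (3/4, 0)
5. S is where the line through M parallel to RA meets line RG ⇒ S = (-1/9, 2/9)
6. V is the centroid of triangle FGS ⇒ V = (17/108, 1/54)
line MV meets GS at L = (-17/117, -2/117)
V = M + t·(L−M) with t = -13/12, so MV:VL = -13/12:25/12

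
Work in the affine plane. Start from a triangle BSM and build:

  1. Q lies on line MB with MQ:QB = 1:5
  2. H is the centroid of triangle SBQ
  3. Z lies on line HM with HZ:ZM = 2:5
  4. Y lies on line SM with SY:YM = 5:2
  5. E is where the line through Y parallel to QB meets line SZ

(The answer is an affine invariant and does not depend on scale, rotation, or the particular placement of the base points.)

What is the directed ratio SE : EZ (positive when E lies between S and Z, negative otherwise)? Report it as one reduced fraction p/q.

Assign B = (0, 0), S = (1, 0), M = (0, 1) — the answer is frame-independent, so this choice is without loss of generality.
1. Q lies on line MB with MQ:QB = 1:5 ⇒ Q = (0, 5/6)
2. H is the centroid of triangle SBQ ⇒ H = (1/3, 5/18)
3. Z lies on line HM with HZ:ZM = 2:5 ⇒ Z = (5/21, 61/126)
4. Y lies on line SM with SY:YM = 5:2 ⇒ Y = (2/7, 5/7)
5. E is where the line through Y parallel to QB meets line SZ ⇒ E = (2/7, 305/672)
E = S + t·(Z−S) with t = 15/16, so SE:EZ = t:(1−t) = 15/16:1/16

SE:EZ = 15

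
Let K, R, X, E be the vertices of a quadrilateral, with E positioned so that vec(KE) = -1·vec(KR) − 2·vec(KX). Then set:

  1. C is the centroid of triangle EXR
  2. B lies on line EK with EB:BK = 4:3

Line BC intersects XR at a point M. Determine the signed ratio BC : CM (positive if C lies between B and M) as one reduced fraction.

BC:CM = 5/7

Assign K = (0, 0), R = (1, 0), X = (0, 1), E = (-1, -2) — the answer is frame-independent, so this choice is without loss of generality.
1. C is the centroid of triangle EXR ⇒ C = (0, -1/3)
2. B lies on line EK with EB:BK = 4:3 ⇒ B = (-3/7, -6/7)
line BC meets XR at M = (3/5, 2/5)
C = B + t·(M−B) with t = 5/12, so BC:CM = 5/12:7/12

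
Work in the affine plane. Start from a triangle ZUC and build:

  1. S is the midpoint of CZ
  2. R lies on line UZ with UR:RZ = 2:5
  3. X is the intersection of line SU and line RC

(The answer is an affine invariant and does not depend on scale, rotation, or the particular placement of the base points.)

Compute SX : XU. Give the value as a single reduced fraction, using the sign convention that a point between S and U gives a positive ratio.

SX:XU = 5/4

Assign Z = (0, 0), U = (1, 0), C = (0, 1) — the answer is frame-independent, so this choice is without loss of generality.
1. S is the midpoint of CZ ⇒ S = (0, 1/2)
2. R lies on line UZ with UR:RZ = 2:5 ⇒ R = (5/7, 0)
3. X is the intersection of line SU and line RC ⇒ X = (5/9, 2/9)
X = S + t·(U−S) with t = 5/9, so SX:XU = t:(1−t) = 5/9:4/9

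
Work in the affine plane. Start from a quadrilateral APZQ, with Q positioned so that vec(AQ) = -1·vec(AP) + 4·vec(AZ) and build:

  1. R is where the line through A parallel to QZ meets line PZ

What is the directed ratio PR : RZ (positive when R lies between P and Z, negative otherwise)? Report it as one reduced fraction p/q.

PR:RZ = -3

Choose coordinates A = (0, 0), P = (1, 0), Z = (0, 1), Q = (-1, 4).
1. R is where the line through A parallel to QZ meets line PZ ⇒ R = (-1/2, 3/2)
R = P + t·(Z−P) with t = 3/2, so PR:RZ = t:(1−t) = 3/2:-1/2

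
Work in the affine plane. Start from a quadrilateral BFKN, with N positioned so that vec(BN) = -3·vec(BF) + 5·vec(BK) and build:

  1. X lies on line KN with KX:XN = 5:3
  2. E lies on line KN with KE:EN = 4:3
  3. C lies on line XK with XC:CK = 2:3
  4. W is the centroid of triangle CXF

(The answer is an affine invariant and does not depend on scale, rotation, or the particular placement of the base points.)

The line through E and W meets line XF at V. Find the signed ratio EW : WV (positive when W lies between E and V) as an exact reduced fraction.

Set B = (0, 0), F = (1, 0), K = (0, 1), N = (-3, 5); any affine frame gives the same invariant.
1. X lies on line KN with KX:XN = 5:3 ⇒ X = (-15/8, 7/2)
2. E lies on line KN with KE:EN = 4:3 ⇒ E = (-12/7, 23/7)
3. C lies on line XK with XC:CK = 2:3 ⇒ C = (-9/8, 5/2)
4. W is the centroid of triangle CXF ⇒ W = (-2/3, 2)
line EW meets XF at V = (-18/5, 28/5)
W = E + t·(V−E) with t = -5/9, so EW:WV = -5/9:14/9

EW:WV = -5/14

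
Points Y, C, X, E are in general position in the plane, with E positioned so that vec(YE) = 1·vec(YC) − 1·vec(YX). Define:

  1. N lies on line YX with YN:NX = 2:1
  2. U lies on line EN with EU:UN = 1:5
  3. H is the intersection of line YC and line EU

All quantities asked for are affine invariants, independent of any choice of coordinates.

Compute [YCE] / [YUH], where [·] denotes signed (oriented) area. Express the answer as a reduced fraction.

Choose coordinates Y = (0, 0), C = (1, 0), X = (0, 1), E = (1, -1).
1. N lies on line YX with YN:NX = 2:1 ⇒ N = (0, 2/3)
2. U lies on line EN with EU:UN = 1:5 ⇒ U = (5/6, -13/18)
3. H is the intersection of line YC and line EU ⇒ H = (2/5, 0)
2·[YCE] = -1, 2·[YUH] = 13/45
[YCE]:[YUH] = -1:13/45 = -45/13

[YCE]:[YUH] = -45/13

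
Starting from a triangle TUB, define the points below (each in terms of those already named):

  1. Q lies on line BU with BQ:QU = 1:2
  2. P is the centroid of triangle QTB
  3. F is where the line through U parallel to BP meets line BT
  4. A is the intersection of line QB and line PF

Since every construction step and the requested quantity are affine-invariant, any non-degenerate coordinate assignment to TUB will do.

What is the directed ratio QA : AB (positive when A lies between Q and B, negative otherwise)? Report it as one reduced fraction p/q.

QA:AB = 7/3

Work in coordinates with T = (0, 0), U = (1, 0), B = (0, 1).
1. Q lies on line BU with BQ:QU = 1:2 ⇒ Q = (1/3, 2/3)
2. P is the centroid of triangle QTB ⇒ P = (1/9, 5/9)
3. F is where the line through U parallel to BP meets line BT ⇒ F = (0, 4)
4. A is the intersection of line QB and line PF ⇒ A = (1/10, 9/10)
A = Q + t·(B−Q) with t = 7/10, so QA:AB = t:(1−t) = 7/10:3/10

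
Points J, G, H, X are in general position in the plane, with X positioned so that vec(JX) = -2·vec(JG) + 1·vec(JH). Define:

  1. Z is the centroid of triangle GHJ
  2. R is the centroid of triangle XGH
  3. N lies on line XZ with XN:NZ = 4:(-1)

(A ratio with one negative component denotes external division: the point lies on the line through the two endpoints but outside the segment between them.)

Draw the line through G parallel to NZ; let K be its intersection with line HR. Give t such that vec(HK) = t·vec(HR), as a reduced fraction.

Assign J = (0, 0), G = (1, 0), H = (0, 1), X = (-2, 1) — the answer is frame-independent, so this choice is without loss of generality.
1. Z is the centroid of triangle GHJ ⇒ Z = (1/3, 1/3)
2. R is the centroid of triangle XGH ⇒ R = (-1/3, 2/3)
3. N lies on line XZ with XN:NZ = 4:(-1) ⇒ N = (10/9, 1/9)
through G parallel to NZ: direction (-7/9, 2/9); meets HR at K = (-5/9, 4/9)
K = H + t·(R−H) with t = 5/3

t = 5/3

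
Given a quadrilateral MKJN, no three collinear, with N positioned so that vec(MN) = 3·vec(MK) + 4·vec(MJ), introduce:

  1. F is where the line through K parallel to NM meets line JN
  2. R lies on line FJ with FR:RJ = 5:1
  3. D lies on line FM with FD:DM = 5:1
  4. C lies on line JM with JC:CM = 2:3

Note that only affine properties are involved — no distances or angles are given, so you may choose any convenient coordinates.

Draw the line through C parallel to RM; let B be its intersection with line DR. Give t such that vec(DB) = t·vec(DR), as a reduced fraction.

t = 43/25

Set M = (0, 0), K = (1, 0), J = (0, 1), N = (3, 4); any affine frame gives the same invariant.
1. F is where the line through K parallel to NM meets line JN ⇒ F = (7, 8)
2. R lies on line FJ with FR:RJ = 5:1 ⇒ R = (7/6, 13/6)
3. D lies on line FM with FD:DM = 5:1 ⇒ D = (7/6, 4/3)
4. C lies on line JM with JC:CM = 2:3 ⇒ C = (0, 3/5)
through C parallel to RM: direction (-7/6, -13/6); meets DR at B = (7/6, 83/30)
B = D + t·(R−D) with t = 43/25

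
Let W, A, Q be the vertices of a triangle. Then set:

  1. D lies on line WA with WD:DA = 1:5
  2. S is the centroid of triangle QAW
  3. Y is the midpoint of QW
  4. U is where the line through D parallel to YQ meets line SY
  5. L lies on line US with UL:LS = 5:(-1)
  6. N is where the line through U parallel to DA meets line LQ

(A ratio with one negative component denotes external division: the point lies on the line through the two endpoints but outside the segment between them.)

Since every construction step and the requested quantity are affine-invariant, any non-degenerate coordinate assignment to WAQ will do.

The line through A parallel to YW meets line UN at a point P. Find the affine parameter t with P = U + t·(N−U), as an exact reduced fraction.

t = 11/2

Assign W = (0, 0), A = (1, 0), Q = (0, 1) — the answer is frame-independent, so this choice is without loss of generality.
1. D lies on line WA with WD:DA = 1:5 ⇒ D = (1/6, 0)
2. S is the centroid of triangle QAW ⇒ S = (1/3, 1/3)
3. Y is the midpoint of QW ⇒ Y = (0, 1/2)
4. U is where the line through D parallel to YQ meets line SY ⇒ U = (1/6, 5/12)
5. L lies on line US with UL:LS = 5:(-1) ⇒ L = (3/8, 5/16)
6. N is where the line through U parallel to DA meets line LQ ⇒ N = (7/22, 5/12)
through A parallel to YW: direction (0, -1/2); meets UN at P = (1, 5/12)
P = U + t·(N−U) with t = 11/2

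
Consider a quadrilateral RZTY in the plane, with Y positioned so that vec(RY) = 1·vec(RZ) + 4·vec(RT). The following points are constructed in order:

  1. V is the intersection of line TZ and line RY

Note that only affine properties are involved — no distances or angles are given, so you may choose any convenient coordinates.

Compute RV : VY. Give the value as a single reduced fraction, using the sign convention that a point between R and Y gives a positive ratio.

Assign R = (0, 0), Z = (1, 0), T = (0, 1), Y = (1, 4) — the answer is frame-independent, so this choice is without loss of generality.
1. V is the intersection of line TZ and line RY ⇒ V = (1/5, 4/5)
V = R + t·(Y−R) with t = 1/5, so RV:VY = t:(1−t) = 1/5:4/5

RV:VY = 1/4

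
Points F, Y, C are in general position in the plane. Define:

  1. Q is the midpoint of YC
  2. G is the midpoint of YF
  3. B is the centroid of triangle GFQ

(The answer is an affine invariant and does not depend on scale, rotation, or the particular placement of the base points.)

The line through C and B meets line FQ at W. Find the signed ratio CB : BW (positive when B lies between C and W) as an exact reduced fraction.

CB:BW = -7

Set F = (0, 0), Y = (1, 0), C = (0, 1); any affine frame gives the same invariant.
1. Q is the midpoint of YC ⇒ Q = (1/2, 1/2)
2. G is the midpoint of YF ⇒ G = (1/2, 0)
3. B is the centroid of triangle GFQ ⇒ B = (1/3, 1/6)
line CB meets FQ at W = (2/7, 2/7)
B = C + t·(W−C) with t = 7/6, so CB:BW = 7/6:-1/6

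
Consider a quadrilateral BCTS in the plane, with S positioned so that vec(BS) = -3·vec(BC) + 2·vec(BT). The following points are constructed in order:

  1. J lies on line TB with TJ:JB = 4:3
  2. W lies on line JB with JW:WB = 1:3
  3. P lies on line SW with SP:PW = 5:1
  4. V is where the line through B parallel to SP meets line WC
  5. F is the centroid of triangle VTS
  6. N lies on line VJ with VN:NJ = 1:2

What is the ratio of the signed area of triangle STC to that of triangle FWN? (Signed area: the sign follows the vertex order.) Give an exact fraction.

[STC]:[FWN] = 224/41

Work in coordinates with B = (0, 0), C = (1, 0), T = (0, 1), S = (-3, 2).
1. J lies on line TB with TJ:JB = 4:3 ⇒ J = (0, 3/7)
2. W lies on line JB with JW:WB = 1:3 ⇒ W = (0, 9/28)
3. P lies on line SW with SP:PW = 5:1 ⇒ P = (-1/2, 101/168)
4. V is where the line through B parallel to SP meets line WC ⇒ V = (-27/20, 423/560)
5. F is the centroid of triangle VTS ⇒ F = (-29/20, 701/560)
6. N lies on line VJ with VN:NJ = 1:2 ⇒ N = (-9/10, 181/280)
2·[STC] = -2, 2·[FWN] = -41/112
[STC]:[FWN] = -2:-41/112 = 224/41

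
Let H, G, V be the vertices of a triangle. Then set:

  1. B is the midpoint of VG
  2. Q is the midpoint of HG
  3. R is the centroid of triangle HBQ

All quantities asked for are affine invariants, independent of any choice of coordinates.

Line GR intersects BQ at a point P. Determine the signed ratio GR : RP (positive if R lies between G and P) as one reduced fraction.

GR:RP = -4

Set H = (0, 0), G = (1, 0), V = (0, 1); any affine frame gives the same invariant.
1. B is the midpoint of VG ⇒ B = (1/2, 1/2)
2. Q is the midpoint of HG ⇒ Q = (1/2, 0)
3. R is the centroid of triangle HBQ ⇒ R = (1/3, 1/6)
line GR meets BQ at P = (1/2, 1/8)
R = G + t·(P−G) with t = 4/3, so GR:RP = 4/3:-1/3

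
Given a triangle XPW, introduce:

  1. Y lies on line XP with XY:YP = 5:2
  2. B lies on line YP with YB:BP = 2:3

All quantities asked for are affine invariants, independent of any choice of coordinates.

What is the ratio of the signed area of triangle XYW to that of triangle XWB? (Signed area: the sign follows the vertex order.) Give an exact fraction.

[XYW]:[XWB] = -25/29

Work in coordinates with X = (0, 0), P = (1, 0), W = (0, 1).
1. Y lies on line XP with XY:YP = 5:2 ⇒ Y = (5/7, 0)
2. B lies on line YP with YB:BP = 2:3 ⇒ B = (29/35, 0)
2·[XYW] = 5/7, 2·[XWB] = -29/35
[XYW]:[XWB] = 5/7:-29/35 = -25/29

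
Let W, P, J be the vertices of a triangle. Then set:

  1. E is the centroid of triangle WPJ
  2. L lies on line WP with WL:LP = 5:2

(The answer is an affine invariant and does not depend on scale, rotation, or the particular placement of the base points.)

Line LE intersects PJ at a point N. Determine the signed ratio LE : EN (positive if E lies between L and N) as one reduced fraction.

Choose coordinates W = (0, 0), P = (1, 0), J = (0, 1).
1. E is the centroid of triangle WPJ ⇒ E = (1/3, 1/3)
2. L lies on line WP with WL:LP = 5:2 ⇒ L = (5/7, 0)
line LE meets PJ at N = (3, -2)
E = L + t·(N−L) with t = -1/6, so LE:EN = -1/6:7/6

LE:EN = -1/7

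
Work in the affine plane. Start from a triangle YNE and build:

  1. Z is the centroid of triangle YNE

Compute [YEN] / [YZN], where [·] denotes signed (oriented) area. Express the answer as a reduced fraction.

Choose coordinates Y = (0, 0), N = (1, 0), E = (0, 1).
1. Z is the centroid of triangle YNE ⇒ Z = (1/3, 1/3)
2·[YEN] = -1, 2·[YZN] = -1/3
[YEN]:[YZN] = -1:-1/3 = 3

[YEN]:[YZN] = 3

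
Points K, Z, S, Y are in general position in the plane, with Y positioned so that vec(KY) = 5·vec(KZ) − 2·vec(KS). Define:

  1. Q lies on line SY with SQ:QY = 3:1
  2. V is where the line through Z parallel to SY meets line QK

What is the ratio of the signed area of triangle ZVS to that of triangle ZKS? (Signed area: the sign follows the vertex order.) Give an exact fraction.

[ZVS]:[ZKS] = -1/2

Set K = (0, 0), Z = (1, 0), S = (0, 1), Y = (5, -2); any affine frame gives the same invariant.
1. Q lies on line SY with SQ:QY = 3:1 ⇒ Q = (15/4, -5/4)
2. V is where the line through Z parallel to SY meets line QK ⇒ V = (9/4, -3/4)
2·[ZVS] = 1/2, 2·[ZKS] = -1
[ZVS]:[ZKS] = 1/2:-1 = -1/2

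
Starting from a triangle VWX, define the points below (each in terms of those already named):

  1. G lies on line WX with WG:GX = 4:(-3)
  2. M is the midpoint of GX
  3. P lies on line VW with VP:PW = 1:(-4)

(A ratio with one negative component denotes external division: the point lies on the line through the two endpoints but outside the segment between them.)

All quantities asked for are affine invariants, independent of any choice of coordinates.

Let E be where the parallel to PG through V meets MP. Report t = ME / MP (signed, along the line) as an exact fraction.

Assign V = (0, 0), W = (1, 0), X = (0, 1) — the answer is frame-independent, so this choice is without loss of generality.
1. G lies on line WX with WG:GX = 4:(-3) ⇒ G = (-3, 4)
2. M is the midpoint of GX ⇒ M = (-3/2, 5/2)
3. P lies on line VW with VP:PW = 1:(-4) ⇒ P = (-1/3, 0)
through V parallel to PG: direction (-8/3, 4); meets MP at E = (-10/9, 5/3)
E = M + t·(P−M) with t = 1/3

t = 1/3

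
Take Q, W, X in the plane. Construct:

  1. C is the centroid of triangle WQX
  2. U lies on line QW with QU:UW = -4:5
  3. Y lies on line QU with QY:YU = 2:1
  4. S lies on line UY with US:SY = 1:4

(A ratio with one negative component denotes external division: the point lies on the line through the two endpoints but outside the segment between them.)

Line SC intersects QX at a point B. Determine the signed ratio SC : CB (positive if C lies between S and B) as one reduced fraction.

Work in coordinates with Q = (0, 0), W = (1, 0), X = (0, 1).
1. C is the centroid of triangle WQX ⇒ C = (1/3, 1/3)
2. U lies on line QW with QU:UW = -4:5 ⇒ U = (-4, 0)
3. Y lies on line QU with QY:YU = 2:1 ⇒ Y = (-8/3, 0)
4. S lies on line UY with US:SY = 1:4 ⇒ S = (-56/15, 0)
line SC meets QX at B = (0, 56/183)
C = S + t·(B−S) with t = 61/56, so SC:CB = 61/56:-5/56

SC:CB = -61/5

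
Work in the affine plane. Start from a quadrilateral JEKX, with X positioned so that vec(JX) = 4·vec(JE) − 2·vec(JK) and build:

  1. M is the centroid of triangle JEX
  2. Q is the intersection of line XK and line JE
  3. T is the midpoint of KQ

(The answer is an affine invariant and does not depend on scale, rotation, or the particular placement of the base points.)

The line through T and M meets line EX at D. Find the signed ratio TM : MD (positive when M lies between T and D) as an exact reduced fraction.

Assign J = (0, 0), E = (1, 0), K = (0, 1), X = (4, -2) — the answer is frame-independent, so this choice is without loss of generality.
1. M is the centroid of triangle JEX ⇒ M = (5/3, -2/3)
2. Q is the intersection of line XK and line JE ⇒ Q = (4/3, 0)
3. T is the midpoint of KQ ⇒ T = (2/3, 1/2)
line TM meets EX at D = (11/9, -4/27)
M = T + t·(D−T) with t = 9/5, so TM:MD = 9/5:-4/5

TM:MD = -9/4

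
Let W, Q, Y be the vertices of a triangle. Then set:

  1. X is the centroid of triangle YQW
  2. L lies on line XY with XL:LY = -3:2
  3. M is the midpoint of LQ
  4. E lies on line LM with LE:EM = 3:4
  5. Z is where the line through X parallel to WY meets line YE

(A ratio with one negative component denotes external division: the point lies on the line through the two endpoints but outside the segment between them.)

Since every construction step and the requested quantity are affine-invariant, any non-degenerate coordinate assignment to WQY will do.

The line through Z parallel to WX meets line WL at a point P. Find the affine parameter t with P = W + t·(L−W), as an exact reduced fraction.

t = -1/13

Assign W = (0, 0), Q = (1, 0), Y = (0, 1) — the answer is frame-independent, so this choice is without loss of generality.
1. X is the centroid of triangle YQW ⇒ X = (1/3, 1/3)
2. L lies on line XY with XL:LY = -3:2 ⇒ L = (-2/3, 7/3)
3. M is the midpoint of LQ ⇒ M = (1/6, 7/6)
4. E lies on line LM with LE:EM = 3:4 ⇒ E = (-13/42, 11/6)
5. Z is where the line through X parallel to WY meets line YE ⇒ Z = (1/3, 4/39)
through Z parallel to WX: direction (1/3, 1/3); meets WL at P = (2/39, -7/39)
P = W + t·(L−W) with t = -1/13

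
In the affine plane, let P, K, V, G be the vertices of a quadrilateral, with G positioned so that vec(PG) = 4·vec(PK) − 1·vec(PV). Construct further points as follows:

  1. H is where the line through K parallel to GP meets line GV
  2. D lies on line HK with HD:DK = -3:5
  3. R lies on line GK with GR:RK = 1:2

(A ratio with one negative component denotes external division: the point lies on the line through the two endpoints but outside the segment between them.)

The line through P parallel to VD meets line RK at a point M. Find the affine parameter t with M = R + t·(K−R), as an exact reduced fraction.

Assign P = (0, 0), K = (1, 0), V = (0, 1), G = (4, -1) — the answer is frame-independent, so this choice is without loss of generality.
1. H is where the line through K parallel to GP meets line GV ⇒ H = (3, -1/2)
2. D lies on line HK with HD:DK = -3:5 ⇒ D = (6, -5/4)
3. R lies on line GK with GR:RK = 1:2 ⇒ R = (3, -2/3)
through P parallel to VD: direction (6, -9/4); meets RK at M = (-8, 3)
M = R + t·(K−R) with t = 11/2

t = 11/2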